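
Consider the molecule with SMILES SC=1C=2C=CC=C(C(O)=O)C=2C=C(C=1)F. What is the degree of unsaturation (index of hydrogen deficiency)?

8

Molecular formula: C11H7FO2S.
DoU = (2C + 2 + N − H − X) / 2, where X is the halogen count and O/S are ignored.
    = (2·11 + 2 + 0 − 7 − 1) / 2 = 16 / 2 = 8.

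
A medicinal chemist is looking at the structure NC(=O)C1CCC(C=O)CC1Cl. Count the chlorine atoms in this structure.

1

Scan the SMILES for Cl atoms (remember two-letter symbols like Cl and Br are single atoms).
Chlorine count: 1.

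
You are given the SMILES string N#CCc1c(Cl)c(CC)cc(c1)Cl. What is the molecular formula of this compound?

C10H9Cl2N

Walk through each heavy atom and fill implicit hydrogens from standard valence (C 4, N 3, O 2, S 2, halogen 1); for lowercase aromatic atoms, an aromatic c carries 1 H when it has two neighbours and 0 H with three, and aromatic n carries 0 H:
  atom 1: N, bond orders sum to 3 (valence 3) → 0 H
  atom 2: C, bond orders sum to 4 (valence 4) → 0 H
  atom 3: C, bond orders sum to 2 (valence 4) → 2 H
  atom 4: aromatic c, 3 neighbours → 0 H
  atom 5: aromatic c, 3 neighbours → 0 H
  atom 6: Cl (halogen, monovalent) → 0 H
  atom 7: aromatic c, 3 neighbours → 0 H
  atom 8: C, bond orders sum to 2 (valence 4) → 2 H
  atom 9: C, bond orders sum to 1 (valence 4) → 3 H
  atom 10: aromatic c, 2 neighbours → 1 H
  atom 11: aromatic c, 3 neighbours → 0 H
  atom 12: aromatic c, 2 neighbours → 1 H
  atom 13: Cl (halogen, monovalent) → 0 H
Totals → C:10, H:9, Cl:2, N:1.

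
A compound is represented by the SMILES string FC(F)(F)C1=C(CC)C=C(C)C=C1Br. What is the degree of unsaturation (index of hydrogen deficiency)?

Degree of unsaturation = (number of rings) + (number of π bonds).
Ring closures in the SMILES: 1.
π bonds: 3 double bonds (each 1 DoU) → 3 DoU from unsaturation.
Total DoU = 1 + 3 = 4.

4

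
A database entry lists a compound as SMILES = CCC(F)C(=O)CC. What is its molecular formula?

Walk through each heavy atom and fill implicit hydrogens from standard valence (C 4, N 3, O 2, S 2, halogen 1):
  atom 1: C, bond orders sum to 1 (valence 4) → 3 H
  atom 2: C, bond orders sum to 2 (valence 4) → 2 H
  atom 3: C, bond orders sum to 3 (valence 4) → 1 H
  atom 4: F (halogen, monovalent) → 0 H
  atom 5: C, bond orders sum to 4 (valence 4) → 0 H
  atom 6: O, bond orders sum to 2 (valence 2) → 0 H
  atom 7: C, bond orders sum to 2 (valence 4) → 2 H
  atom 8: C, bond orders sum to 1 (valence 4) → 3 H
Totals → C:6, H:11, F:1, O:1.

C6H11FO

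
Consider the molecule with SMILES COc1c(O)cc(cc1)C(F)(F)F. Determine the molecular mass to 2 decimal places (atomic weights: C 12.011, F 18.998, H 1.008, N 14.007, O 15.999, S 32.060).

192.14 g/mol

First, the molecular formula is C8H7F3O2 (counting implicit H from valence).
  C: 8 × 12.011 = 96.088
  F: 3 × 18.998 = 56.994
  H: 7 × 1.008 = 7.056
  O: 2 × 15.999 = 31.998
Sum: 8×12.011 + 3×18.998 + 7×1.008 + 2×15.999 = 192.136 → 192.14 g/mol.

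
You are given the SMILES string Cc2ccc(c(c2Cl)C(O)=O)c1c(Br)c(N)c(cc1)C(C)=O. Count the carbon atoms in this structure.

Count every carbon token in the SMILES (each C, including those in ring-closure positions and inside branches).
Carbon count: 16.

16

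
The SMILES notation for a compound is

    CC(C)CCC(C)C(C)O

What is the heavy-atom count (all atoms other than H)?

10

Every atom symbol written in the SMILES (organic subset) is one heavy atom; implicit H are not written.
Heavy atoms by element → C:9, O:1.
Total: 10.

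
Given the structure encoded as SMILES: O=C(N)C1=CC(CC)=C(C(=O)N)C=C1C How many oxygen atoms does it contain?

Scan the SMILES for O atoms (remember two-letter symbols like Cl and Br are single atoms).
Oxygen count: 2.

2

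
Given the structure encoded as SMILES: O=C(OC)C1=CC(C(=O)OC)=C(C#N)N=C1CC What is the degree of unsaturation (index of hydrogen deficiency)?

8

Degree of unsaturation = (number of rings) + (number of π bonds).
Ring closures in the SMILES: 1.
π bonds: 5 double bonds (each 1 DoU), 1 triple bond (each 2 DoU) → 7 DoU from unsaturation.
Total DoU = 1 + 7 = 8.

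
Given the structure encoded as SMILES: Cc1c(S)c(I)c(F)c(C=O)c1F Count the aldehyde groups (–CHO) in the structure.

The aldehyde motif appears at heavy-atom position 10 in the SMILES.
Other groups present: 1 thiol.
Aldehyde count: 1.

1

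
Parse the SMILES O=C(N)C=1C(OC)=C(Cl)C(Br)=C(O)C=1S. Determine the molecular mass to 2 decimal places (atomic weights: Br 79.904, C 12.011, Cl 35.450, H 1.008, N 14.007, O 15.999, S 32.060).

First, the molecular formula is C8H7BrClNO3S (counting implicit H from valence).
  Br: 1 × 79.904 = 79.904
  C: 8 × 12.011 = 96.088
  Cl: 1 × 35.450 = 35.450
  H: 7 × 1.008 = 7.056
  N: 1 × 14.007 = 14.007
  O: 3 × 15.999 = 47.997
  S: 1 × 32.060 = 32.060
Sum: 1×79.904 + 8×12.011 + 1×35.450 + 7×1.008 + 1×14.007 + 3×15.999 + 1×32.060 = 312.562 → 312.56 g/mol.

312.56 g/mol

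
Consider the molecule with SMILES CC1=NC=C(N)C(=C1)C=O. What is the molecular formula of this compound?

C7H8N2O

Walk through each heavy atom and fill implicit hydrogens from standard valence (C 4, N 3, O 2, S 2, halogen 1):
  atom 1: C, bond orders sum to 1 (valence 4) → 3 H
  atom 2: C, bond orders sum to 4 (valence 4) → 0 H
  atom 3: N, bond orders sum to 3 (valence 3) → 0 H
  atom 4: C, bond orders sum to 3 (valence 4) → 1 H
  atom 5: C, bond orders sum to 4 (valence 4) → 0 H
  atom 6: N, bond orders sum to 1 (valence 3) → 2 H
  atom 7: C, bond orders sum to 4 (valence 4) → 0 H
  atom 8: C, bond orders sum to 3 (valence 4) → 1 H
  atom 9: C, bond orders sum to 3 (valence 4) → 1 H
  atom 10: O, bond orders sum to 2 (valence 2) → 0 H
Totals → C:7, H:8, N:2, O:1.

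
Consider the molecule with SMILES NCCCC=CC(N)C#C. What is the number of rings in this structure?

In SMILES, each pair of matching ring-closure digits denotes one ring-closing bond; the number of such bonds equals the number of independent rings.
Ring-closure bonds here: 0.

0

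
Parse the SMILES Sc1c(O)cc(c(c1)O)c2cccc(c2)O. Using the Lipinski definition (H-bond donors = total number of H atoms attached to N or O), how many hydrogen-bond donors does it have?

Donors: find every N or O and count the H atoms it carries.
  atom 4 (O): bond orders sum to 1 → 1 H
  atom 9 (O): bond orders sum to 1 → 1 H
  atom 16 (O): bond orders sum to 1 → 1 H
Lipinski HBD = 3.

3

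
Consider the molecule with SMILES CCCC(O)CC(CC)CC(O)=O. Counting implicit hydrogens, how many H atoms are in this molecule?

20

Walk through each heavy atom and fill implicit hydrogens from standard valence (C 4, N 3, O 2, S 2, halogen 1):
  atom 1: C, bond orders sum to 1 (valence 4) → 3 H
  atom 2: C, bond orders sum to 2 (valence 4) → 2 H
  atom 3: C, bond orders sum to 2 (valence 4) → 2 H
  atom 4: C, bond orders sum to 3 (valence 4) → 1 H
  atom 5: O, bond orders sum to 1 (valence 2) → 1 H
  atom 6: C, bond orders sum to 2 (valence 4) → 2 H
  atom 7: C, bond orders sum to 3 (valence 4) → 1 H
  atom 8: C, bond orders sum to 2 (valence 4) → 2 H
  atom 9: C, bond orders sum to 1 (valence 4) → 3 H
  atom 10: C, bond orders sum to 2 (valence 4) → 2 H
  atom 11: C, bond orders sum to 4 (valence 4) → 0 H
  atom 12: O, bond orders sum to 1 (valence 2) → 1 H
  atom 13: O, bond orders sum to 2 (valence 2) → 0 H
Total hydrogens: 20.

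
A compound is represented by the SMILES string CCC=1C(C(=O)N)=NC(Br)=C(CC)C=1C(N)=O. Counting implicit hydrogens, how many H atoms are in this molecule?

14

Walk through each heavy atom and fill implicit hydrogens from standard valence (C 4, N 3, O 2, S 2, halogen 1):
  atom 1: C, bond orders sum to 1 (valence 4) → 3 H
  atom 2: C, bond orders sum to 2 (valence 4) → 2 H
  atom 3: C, bond orders sum to 4 (valence 4) → 0 H
  atom 4: C, bond orders sum to 4 (valence 4) → 0 H
  atom 5: C, bond orders sum to 4 (valence 4) → 0 H
  atom 6: O, bond orders sum to 2 (valence 2) → 0 H
  atom 7: N, bond orders sum to 1 (valence 3) → 2 H
  atom 8: N, bond orders sum to 3 (valence 3) → 0 H
  atom 9: C, bond orders sum to 4 (valence 4) → 0 H
  atom 10: Br (halogen, monovalent) → 0 H
  atom 11: C, bond orders sum to 4 (valence 4) → 0 H
  atom 12: C, bond orders sum to 2 (valence 4) → 2 H
  atom 13: C, bond orders sum to 1 (valence 4) → 3 H
  atom 14: C, bond orders sum to 4 (valence 4) → 0 H
  atom 15: C, bond orders sum to 4 (valence 4) → 0 H
  atom 16: N, bond orders sum to 1 (valence 3) → 2 H
  atom 17: O, bond orders sum to 2 (valence 2) → 0 H
Total hydrogens: 14.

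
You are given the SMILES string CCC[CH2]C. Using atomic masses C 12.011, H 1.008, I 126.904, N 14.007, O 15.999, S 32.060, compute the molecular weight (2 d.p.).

72.15 g/mol

First, the molecular formula is C5H12 (counting implicit H from valence).
  C: 5 × 12.011 = 60.055
  H: 12 × 1.008 = 12.096
Sum: 5×12.011 + 12×1.008 = 72.151 → 72.15 g/mol.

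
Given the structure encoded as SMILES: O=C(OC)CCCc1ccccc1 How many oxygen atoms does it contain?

2

Scan the SMILES for O atoms (remember two-letter symbols like Cl and Br are single atoms).
Oxygen count: 2.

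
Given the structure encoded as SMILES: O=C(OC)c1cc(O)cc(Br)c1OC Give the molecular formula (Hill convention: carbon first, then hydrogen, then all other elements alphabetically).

C9H9BrO4

Walk through each heavy atom and fill implicit hydrogens from standard valence (C 4, N 3, O 2, S 2, halogen 1); for lowercase aromatic atoms, an aromatic c carries 1 H when it has two neighbours and 0 H with three, and aromatic n carries 0 H:
  atom 1: O, bond orders sum to 2 (valence 2) → 0 H
  atom 2: C, bond orders sum to 4 (valence 4) → 0 H
  atom 3: O, bond orders sum to 2 (valence 2) → 0 H
  atom 4: C, bond orders sum to 1 (valence 4) → 3 H
  atom 5: aromatic c, 3 neighbours → 0 H
  atom 6: aromatic c, 2 neighbours → 1 H
  atom 7: aromatic c, 3 neighbours → 0 H
  atom 8: O, bond orders sum to 1 (valence 2) → 1 H
  atom 9: aromatic c, 2 neighbours → 1 H
  atom 10: aromatic c, 3 neighbours → 0 H
  atom 11: Br (halogen, monovalent) → 0 H
  atom 12: aromatic c, 3 neighbours → 0 H
  atom 13: O, bond orders sum to 2 (valence 2) → 0 H
  atom 14: C, bond orders sum to 1 (valence 4) → 3 H
Totals → C:9, H:9, Br:1, O:4.
In Hill order: C9H9BrO4.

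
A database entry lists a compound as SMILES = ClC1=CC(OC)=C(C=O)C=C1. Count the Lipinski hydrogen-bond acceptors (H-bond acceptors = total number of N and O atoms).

2

N atoms: 0; O atoms: 2.
Lipinski HBA = 0 + 2 = 2.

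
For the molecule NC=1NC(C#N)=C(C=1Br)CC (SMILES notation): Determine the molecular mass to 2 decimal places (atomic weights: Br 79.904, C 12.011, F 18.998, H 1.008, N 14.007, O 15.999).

214.07 g/mol

First, the molecular formula is C7H8BrN3 (counting implicit H from valence).
  Br: 1 × 79.904 = 79.904
  C: 7 × 12.011 = 84.077
  H: 8 × 1.008 = 8.064
  N: 3 × 14.007 = 42.021
Sum: 1×79.904 + 7×12.011 + 8×1.008 + 3×14.007 = 214.066 → 214.07 g/mol.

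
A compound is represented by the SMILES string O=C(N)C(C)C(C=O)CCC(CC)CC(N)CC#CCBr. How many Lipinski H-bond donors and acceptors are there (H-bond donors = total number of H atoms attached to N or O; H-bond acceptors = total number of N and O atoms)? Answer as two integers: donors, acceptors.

Donors: find every N or O and count the H atoms it carries.
  atom 1 (O): bond orders sum to 2 → 0 H
  atom 3 (N): bond orders sum to 1 → 2 H
  atom 8 (O): bond orders sum to 2 → 0 H
  atom 16 (N): bond orders sum to 1 → 2 H
Lipinski HBD = 4.
Acceptors: N atoms = 2, O atoms = 2 → HBA = 4.

4, 4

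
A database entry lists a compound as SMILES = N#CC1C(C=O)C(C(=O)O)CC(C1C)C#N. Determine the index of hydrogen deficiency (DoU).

7

Molecular formula: C11H12N2O3.
DoU = (2C + 2 + N − H − X) / 2, where X is the halogen count and O/S are ignored.
    = (2·11 + 2 + 2 − 12 − 0) / 2 = 14 / 2 = 7.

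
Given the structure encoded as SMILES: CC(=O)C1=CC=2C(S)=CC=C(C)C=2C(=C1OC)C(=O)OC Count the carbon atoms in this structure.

16

Count every carbon token in the SMILES (each C, including those in ring-closure positions and inside branches).
Carbon count: 16.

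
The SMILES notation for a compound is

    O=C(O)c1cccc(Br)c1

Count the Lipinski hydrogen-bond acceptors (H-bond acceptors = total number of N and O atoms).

2

N atoms: 0; O atoms: 2.
Lipinski HBA = 0 + 2 = 2.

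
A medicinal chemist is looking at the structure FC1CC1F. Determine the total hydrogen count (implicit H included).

4

Walk through each heavy atom and fill implicit hydrogens from standard valence (C 4, N 3, O 2, S 2, halogen 1):
  atom 1: F (halogen, monovalent) → 0 H
  atom 2: C, bond orders sum to 3 (valence 4) → 1 H
  atom 3: C, bond orders sum to 2 (valence 4) → 2 H
  atom 4: C, bond orders sum to 3 (valence 4) → 1 H
  atom 5: F (halogen, monovalent) → 0 H
Total hydrogens: 4.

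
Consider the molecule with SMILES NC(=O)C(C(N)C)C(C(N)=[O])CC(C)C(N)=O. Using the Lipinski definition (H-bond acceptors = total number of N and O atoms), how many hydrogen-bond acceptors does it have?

N atoms: 4; O atoms: 3.
Lipinski HBA = 4 + 3 = 7.

7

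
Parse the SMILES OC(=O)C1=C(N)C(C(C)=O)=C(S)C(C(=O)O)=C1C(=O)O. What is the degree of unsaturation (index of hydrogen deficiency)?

Degree of unsaturation = (number of rings) + (number of π bonds).
Ring closures in the SMILES: 1.
π bonds: 7 double bonds (each 1 DoU) → 7 DoU from unsaturation.
Total DoU = 1 + 7 = 8.

8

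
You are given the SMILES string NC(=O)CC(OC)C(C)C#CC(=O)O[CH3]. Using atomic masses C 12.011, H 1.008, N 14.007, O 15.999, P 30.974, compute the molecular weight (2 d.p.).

First, the molecular formula is C10H15NO4 (counting implicit H from valence).
  C: 10 × 12.011 = 120.110
  H: 15 × 1.008 = 15.120
  N: 1 × 14.007 = 14.007
  O: 4 × 15.999 = 63.996
Sum: 10×12.011 + 15×1.008 + 1×14.007 + 4×15.999 = 213.233 → 213.23 g/mol.

213.23 g/mol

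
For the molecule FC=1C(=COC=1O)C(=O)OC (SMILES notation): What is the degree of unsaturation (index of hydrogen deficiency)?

4

Degree of unsaturation = (number of rings) + (number of π bonds).
Ring closures in the SMILES: 1.
π bonds: 3 double bonds (each 1 DoU) → 3 DoU from unsaturation.
Total DoU = 1 + 3 = 4.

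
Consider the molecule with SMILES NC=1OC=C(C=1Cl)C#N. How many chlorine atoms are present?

Scan the SMILES for Cl atoms (remember two-letter symbols like Cl and Br are single atoms).
Chlorine count: 1.

1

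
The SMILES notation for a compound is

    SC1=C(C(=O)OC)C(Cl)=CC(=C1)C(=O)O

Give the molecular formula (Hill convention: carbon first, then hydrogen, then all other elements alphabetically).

Walk through each heavy atom and fill implicit hydrogens from standard valence (C 4, N 3, O 2, S 2, halogen 1):
  atom 1: S, bond orders sum to 1 (valence 2) → 1 H
  atom 2: C, bond orders sum to 4 (valence 4) → 0 H
  atom 3: C, bond orders sum to 4 (valence 4) → 0 H
  atom 4: C, bond orders sum to 4 (valence 4) → 0 H
  atom 5: O, bond orders sum to 2 (valence 2) → 0 H
  atom 6: O, bond orders sum to 2 (valence 2) → 0 H
  atom 7: C, bond orders sum to 1 (valence 4) → 3 H
  atom 8: C, bond orders sum to 4 (valence 4) → 0 H
  atom 9: Cl (halogen, monovalent) → 0 H
  atom 10: C, bond orders sum to 3 (valence 4) → 1 H
  atom 11: C, bond orders sum to 4 (valence 4) → 0 H
  atom 12: C, bond orders sum to 3 (valence 4) → 1 H
  atom 13: C, bond orders sum to 4 (valence 4) → 0 H
  atom 14: O, bond orders sum to 2 (valence 2) → 0 H
  atom 15: O, bond orders sum to 1 (valence 2) → 1 H
Totals → C:9, H:7, Cl:1, O:4, S:1.

C9H7ClO4S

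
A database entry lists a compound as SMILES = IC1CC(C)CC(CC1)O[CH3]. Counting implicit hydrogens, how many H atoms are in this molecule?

Walk through each heavy atom and fill implicit hydrogens from standard valence (C 4, N 3, O 2, S 2, halogen 1):
  atom 1: I (halogen, monovalent) → 0 H
  atom 2: C, bond orders sum to 3 (valence 4) → 1 H
  atom 3: C, bond orders sum to 2 (valence 4) → 2 H
  atom 4: C, bond orders sum to 3 (valence 4) → 1 H
  atom 5: C, bond orders sum to 1 (valence 4) → 3 H
  atom 6: C, bond orders sum to 2 (valence 4) → 2 H
  atom 7: C, bond orders sum to 3 (valence 4) → 1 H
  atom 8: C, bond orders sum to 2 (valence 4) → 2 H
  atom 9: C, bond orders sum to 2 (valence 4) → 2 H
  atom 10: O, bond orders sum to 2 (valence 2) → 0 H
  atom 11: C with explicit H count 3
Total hydrogens: 17.

17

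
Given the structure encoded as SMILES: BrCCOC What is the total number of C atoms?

3

Count every carbon token in the SMILES (each C, including those in ring-closure positions and inside branches).
Carbon count: 3.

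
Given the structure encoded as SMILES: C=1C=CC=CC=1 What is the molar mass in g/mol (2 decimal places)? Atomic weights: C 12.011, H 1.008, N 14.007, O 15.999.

First, the molecular formula is C6H6 (counting implicit H from valence).
  C: 6 × 12.011 = 72.066
  H: 6 × 1.008 = 6.048
Sum: 6×12.011 + 6×1.008 = 78.114 → 78.11 g/mol.

78.11 g/mol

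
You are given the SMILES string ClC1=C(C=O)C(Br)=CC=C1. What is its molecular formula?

Walk through each heavy atom and fill implicit hydrogens from standard valence (C 4, N 3, O 2, S 2, halogen 1):
  atom 1: Cl (halogen, monovalent) → 0 H
  atom 2: C, bond orders sum to 4 (valence 4) → 0 H
  atom 3: C, bond orders sum to 4 (valence 4) → 0 H
  atom 4: C, bond orders sum to 3 (valence 4) → 1 H
  atom 5: O, bond orders sum to 2 (valence 2) → 0 H
  atom 6: C, bond orders sum to 4 (valence 4) → 0 H
  atom 7: Br (halogen, monovalent) → 0 H
  atom 8: C, bond orders sum to 3 (valence 4) → 1 H
  atom 9: C, bond orders sum to 3 (valence 4) → 1 H
  atom 10: C, bond orders sum to 3 (valence 4) → 1 H
Totals → C:7, H:4, Br:1, Cl:1, O:1.

C7H4BrClO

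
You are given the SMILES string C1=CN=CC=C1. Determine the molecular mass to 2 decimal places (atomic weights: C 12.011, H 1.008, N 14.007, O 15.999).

First, the molecular formula is C5H5N (counting implicit H from valence).
  C: 5 × 12.011 = 60.055
  H: 5 × 1.008 = 5.040
  N: 1 × 14.007 = 14.007
Sum: 5×12.011 + 5×1.008 + 1×14.007 = 79.102 → 79.10 g/mol.

79.10 g/mol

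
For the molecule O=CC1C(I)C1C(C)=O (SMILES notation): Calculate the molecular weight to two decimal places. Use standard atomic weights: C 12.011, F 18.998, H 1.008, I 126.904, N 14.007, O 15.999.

First, the molecular formula is C6H7IO2 (counting implicit H from valence).
  C: 6 × 12.011 = 72.066
  H: 7 × 1.008 = 7.056
  I: 1 × 126.904 = 126.904
  O: 2 × 15.999 = 31.998
Sum: 6×12.011 + 7×1.008 + 1×126.904 + 2×15.999 = 238.024 → 238.02 g/mol.

238.02 g/mol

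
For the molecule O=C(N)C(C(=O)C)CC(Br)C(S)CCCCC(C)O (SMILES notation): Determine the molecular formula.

Walk through each heavy atom and fill implicit hydrogens from standard valence (C 4, N 3, O 2, S 2, halogen 1):
  atom 1: O, bond orders sum to 2 (valence 2) → 0 H
  atom 2: C, bond orders sum to 4 (valence 4) → 0 H
  atom 3: N, bond orders sum to 1 (valence 3) → 2 H
  atom 4: C, bond orders sum to 3 (valence 4) → 1 H
  atom 5: C, bond orders sum to 4 (valence 4) → 0 H
  atom 6: O, bond orders sum to 2 (valence 2) → 0 H
  atom 7: C, bond orders sum to 1 (valence 4) → 3 H
  atom 8: C, bond orders sum to 2 (valence 4) → 2 H
  atom 9: C, bond orders sum to 3 (valence 4) → 1 H
  atom 10: Br (halogen, monovalent) → 0 H
  atom 11: C, bond orders sum to 3 (valence 4) → 1 H
  atom 12: S, bond orders sum to 1 (valence 2) → 1 H
  atom 13: C, bond orders sum to 2 (valence 4) → 2 H
  atom 14: C, bond orders sum to 2 (valence 4) → 2 H
  atom 15: C, bond orders sum to 2 (valence 4) → 2 H
  atom 16: C, bond orders sum to 2 (valence 4) → 2 H
  atom 17: C, bond orders sum to 3 (valence 4) → 1 H
  atom 18: C, bond orders sum to 1 (valence 4) → 3 H
  atom 19: O, bond orders sum to 1 (valence 2) → 1 H
Totals → C:13, H:24, Br:1, N:1, O:3, S:1.

C13H24BrNO3S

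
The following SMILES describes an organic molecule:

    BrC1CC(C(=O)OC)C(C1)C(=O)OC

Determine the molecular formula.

Walk through each heavy atom and fill implicit hydrogens from standard valence (C 4, N 3, O 2, S 2, halogen 1):
  atom 1: Br (halogen, monovalent) → 0 H
  atom 2: C, bond orders sum to 3 (valence 4) → 1 H
  atom 3: C, bond orders sum to 2 (valence 4) → 2 H
  atom 4: C, bond orders sum to 3 (valence 4) → 1 H
  atom 5: C, bond orders sum to 4 (valence 4) → 0 H
  atom 6: O, bond orders sum to 2 (valence 2) → 0 H
  atom 7: O, bond orders sum to 2 (valence 2) → 0 H
  atom 8: C, bond orders sum to 1 (valence 4) → 3 H
  atom 9: C, bond orders sum to 3 (valence 4) → 1 H
  atom 10: C, bond orders sum to 2 (valence 4) → 2 H
  atom 11: C, bond orders sum to 4 (valence 4) → 0 H
  atom 12: O, bond orders sum to 2 (valence 2) → 0 H
  atom 13: O, bond orders sum to 2 (valence 2) → 0 H
  atom 14: C, bond orders sum to 1 (valence 4) → 3 H
Totals → C:9, H:13, Br:1, O:4.
In Hill order: C9H13BrO4.

C9H13BrO4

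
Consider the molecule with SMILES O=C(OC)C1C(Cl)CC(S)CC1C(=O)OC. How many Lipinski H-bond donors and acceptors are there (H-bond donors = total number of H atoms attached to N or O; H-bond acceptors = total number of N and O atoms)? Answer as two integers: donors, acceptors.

0, 4

Donors: find every N or O and count the H atoms it carries.
  atom 1 (O): bond orders sum to 2 → 0 H
  atom 3 (O): bond orders sum to 2 → 0 H
  atom 14 (O): bond orders sum to 2 → 0 H
  atom 15 (O): bond orders sum to 2 → 0 H
Lipinski HBD = 0.
Acceptors: N atoms = 0, O atoms = 4 → HBA = 4.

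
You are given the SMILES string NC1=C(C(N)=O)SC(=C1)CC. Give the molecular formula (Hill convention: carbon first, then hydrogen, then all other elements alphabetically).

C7H10N2OS

Walk through each heavy atom and fill implicit hydrogens from standard valence (C 4, N 3, O 2, S 2, halogen 1):
  atom 1: N, bond orders sum to 1 (valence 3) → 2 H
  atom 2: C, bond orders sum to 4 (valence 4) → 0 H
  atom 3: C, bond orders sum to 4 (valence 4) → 0 H
  atom 4: C, bond orders sum to 4 (valence 4) → 0 H
  atom 5: N, bond orders sum to 1 (valence 3) → 2 H
  atom 6: O, bond orders sum to 2 (valence 2) → 0 H
  atom 7: S, bond orders sum to 2 (valence 2) → 0 H
  atom 8: C, bond orders sum to 4 (valence 4) → 0 H
  atom 9: C, bond orders sum to 3 (valence 4) → 1 H
  atom 10: C, bond orders sum to 2 (valence 4) → 2 H
  atom 11: C, bond orders sum to 1 (valence 4) → 3 H
Totals → C:7, H:10, N:2, O:1, S:1.
In Hill order: C7H10N2OS.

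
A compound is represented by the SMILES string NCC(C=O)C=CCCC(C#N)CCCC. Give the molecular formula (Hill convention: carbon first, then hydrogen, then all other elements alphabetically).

C13H22N2O

Walk through each heavy atom and fill implicit hydrogens from standard valence (C 4, N 3, O 2, S 2, halogen 1):
  atom 1: N, bond orders sum to 1 (valence 3) → 2 H
  atom 2: C, bond orders sum to 2 (valence 4) → 2 H
  atom 3: C, bond orders sum to 3 (valence 4) → 1 H
  atom 4: C, bond orders sum to 3 (valence 4) → 1 H
  atom 5: O, bond orders sum to 2 (valence 2) → 0 H
  atom 6: C, bond orders sum to 3 (valence 4) → 1 H
  atom 7: C, bond orders sum to 3 (valence 4) → 1 H
  atom 8: C, bond orders sum to 2 (valence 4) → 2 H
  atom 9: C, bond orders sum to 2 (valence 4) → 2 H
  atom 10: C, bond orders sum to 3 (valence 4) → 1 H
  atom 11: C, bond orders sum to 4 (valence 4) → 0 H
  atom 12: N, bond orders sum to 3 (valence 3) → 0 H
  atom 13: C, bond orders sum to 2 (valence 4) → 2 H
  atom 14: C, bond orders sum to 2 (valence 4) → 2 H
  atom 15: C, bond orders sum to 2 (valence 4) → 2 H
  atom 16: C, bond orders sum to 1 (valence 4) → 3 H
Totals → C:13, H:22, N:2, O:1.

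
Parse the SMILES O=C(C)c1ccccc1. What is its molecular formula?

Walk through each heavy atom and fill implicit hydrogens from standard valence (C 4, N 3, O 2, S 2, halogen 1); for lowercase aromatic atoms, an aromatic c carries 1 H when it has two neighbours and 0 H with three, and aromatic n carries 0 H:
  atom 1: O, bond orders sum to 2 (valence 2) → 0 H
  atom 2: C, bond orders sum to 4 (valence 4) → 0 H
  atom 3: C, bond orders sum to 1 (valence 4) → 3 H
  atom 4: aromatic c, 3 neighbours → 0 H
  atom 5: aromatic c, 2 neighbours → 1 H
  atom 6: aromatic c, 2 neighbours → 1 H
  atom 7: aromatic c, 2 neighbours → 1 H
  atom 8: aromatic c, 2 neighbours → 1 H
  atom 9: aromatic c, 2 neighbours → 1 H
Totals → C:8, H:8, O:1.
In Hill order: C8H8O.

C8H8O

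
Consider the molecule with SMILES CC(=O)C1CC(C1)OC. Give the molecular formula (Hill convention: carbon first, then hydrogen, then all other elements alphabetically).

Walk through each heavy atom and fill implicit hydrogens from standard valence (C 4, N 3, O 2, S 2, halogen 1):
  atom 1: C, bond orders sum to 1 (valence 4) → 3 H
  atom 2: C, bond orders sum to 4 (valence 4) → 0 H
  atom 3: O, bond orders sum to 2 (valence 2) → 0 H
  atom 4: C, bond orders sum to 3 (valence 4) → 1 H
  atom 5: C, bond orders sum to 2 (valence 4) → 2 H
  atom 6: C, bond orders sum to 3 (valence 4) → 1 H
  atom 7: C, bond orders sum to 2 (valence 4) → 2 H
  atom 8: O, bond orders sum to 2 (valence 2) → 0 H
  atom 9: C, bond orders sum to 1 (valence 4) → 3 H
Totals → C:7, H:12, O:2.
In Hill order: C7H12O2.

C7H12O2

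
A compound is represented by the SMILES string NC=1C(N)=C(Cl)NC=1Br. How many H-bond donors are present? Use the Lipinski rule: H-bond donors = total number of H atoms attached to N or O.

5

Donors: find every N or O and count the H atoms it carries.
  atom 1 (N): bond orders sum to 1 → 2 H
  atom 4 (N): bond orders sum to 1 → 2 H
  atom 7 (N): bond orders sum to 2 → 1 H
Lipinski HBD = 5.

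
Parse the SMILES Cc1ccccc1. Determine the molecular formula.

Walk through each heavy atom and fill implicit hydrogens from standard valence (C 4, N 3, O 2, S 2, halogen 1); for lowercase aromatic atoms, an aromatic c carries 1 H when it has two neighbours and 0 H with three, and aromatic n carries 0 H:
  atom 1: C, bond orders sum to 1 (valence 4) → 3 H
  atom 2: aromatic c, 3 neighbours → 0 H
  atom 3: aromatic c, 2 neighbours → 1 H
  atom 4: aromatic c, 2 neighbours → 1 H
  atom 5: aromatic c, 2 neighbours → 1 H
  atom 6: aromatic c, 2 neighbours → 1 H
  atom 7: aromatic c, 2 neighbours → 1 H
Totals → C:7, H:8.

C7H8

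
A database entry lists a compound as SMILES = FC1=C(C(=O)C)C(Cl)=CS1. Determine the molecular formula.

C6H4ClFOS

Walk through each heavy atom and fill implicit hydrogens from standard valence (C 4, N 3, O 2, S 2, halogen 1):
  atom 1: F (halogen, monovalent) → 0 H
  atom 2: C, bond orders sum to 4 (valence 4) → 0 H
  atom 3: C, bond orders sum to 4 (valence 4) → 0 H
  atom 4: C, bond orders sum to 4 (valence 4) → 0 H
  atom 5: O, bond orders sum to 2 (valence 2) → 0 H
  atom 6: C, bond orders sum to 1 (valence 4) → 3 H
  atom 7: C, bond orders sum to 4 (valence 4) → 0 H
  atom 8: Cl (halogen, monovalent) → 0 H
  atom 9: C, bond orders sum to 3 (valence 4) → 1 H
  atom 10: S, bond orders sum to 2 (valence 2) → 0 H
Totals → C:6, H:4, Cl:1, F:1, O:1, S:1.
In Hill order: C6H4ClFOS.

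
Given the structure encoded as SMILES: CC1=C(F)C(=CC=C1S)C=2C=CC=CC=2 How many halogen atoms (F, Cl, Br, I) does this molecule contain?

Halogen atoms appear at heavy-atom position 4 (1×F).
Other groups present: 1 thiol.
Halogen count: 1.

1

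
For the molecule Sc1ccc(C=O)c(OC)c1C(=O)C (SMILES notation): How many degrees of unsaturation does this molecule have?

Molecular formula: C10H10O3S.
DoU = (2C + 2 + N − H − X) / 2, where X is the halogen count and O/S are ignored.
    = (2·10 + 2 + 0 − 10 − 0) / 2 = 12 / 2 = 6.

6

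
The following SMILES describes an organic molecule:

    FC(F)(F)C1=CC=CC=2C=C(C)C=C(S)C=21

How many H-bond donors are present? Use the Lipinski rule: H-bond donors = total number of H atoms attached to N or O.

Donors: find every N or O and count the H atoms it carries.
  (no N or O atoms present)
Lipinski HBD = 0.

0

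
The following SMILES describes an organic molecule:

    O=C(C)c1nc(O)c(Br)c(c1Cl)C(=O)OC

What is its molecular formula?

Walk through each heavy atom and fill implicit hydrogens from standard valence (C 4, N 3, O 2, S 2, halogen 1); for lowercase aromatic atoms, an aromatic c carries 1 H when it has two neighbours and 0 H with three, and aromatic n carries 0 H:
  atom 1: O, bond orders sum to 2 (valence 2) → 0 H
  atom 2: C, bond orders sum to 4 (valence 4) → 0 H
  atom 3: C, bond orders sum to 1 (valence 4) → 3 H
  atom 4: aromatic c, 3 neighbours → 0 H
  atom 5: aromatic n, 2 neighbours → 0 H
  atom 6: aromatic c, 3 neighbours → 0 H
  atom 7: O, bond orders sum to 1 (valence 2) → 1 H
  atom 8: aromatic c, 3 neighbours → 0 H
  atom 9: Br (halogen, monovalent) → 0 H
  atom 10: aromatic c, 3 neighbours → 0 H
  atom 11: aromatic c, 3 neighbours → 0 H
  atom 12: Cl (halogen, monovalent) → 0 H
  atom 13: C, bond orders sum to 4 (valence 4) → 0 H
  atom 14: O, bond orders sum to 2 (valence 2) → 0 H
  atom 15: O, bond orders sum to 2 (valence 2) → 0 H
  atom 16: C, bond orders sum to 1 (valence 4) → 3 H
Totals → C:9, H:7, Br:1, Cl:1, N:1, O:4.

C9H7BrClNO4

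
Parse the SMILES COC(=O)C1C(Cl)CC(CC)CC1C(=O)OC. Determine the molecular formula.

Walk through each heavy atom and fill implicit hydrogens from standard valence (C 4, N 3, O 2, S 2, halogen 1):
  atom 1: C, bond orders sum to 1 (valence 4) → 3 H
  atom 2: O, bond orders sum to 2 (valence 2) → 0 H
  atom 3: C, bond orders sum to 4 (valence 4) → 0 H
  atom 4: O, bond orders sum to 2 (valence 2) → 0 H
  atom 5: C, bond orders sum to 3 (valence 4) → 1 H
  atom 6: C, bond orders sum to 3 (valence 4) → 1 H
  atom 7: Cl (halogen, monovalent) → 0 H
  atom 8: C, bond orders sum to 2 (valence 4) → 2 H
  atom 9: C, bond orders sum to 3 (valence 4) → 1 H
  atom 10: C, bond orders sum to 2 (valence 4) → 2 H
  atom 11: C, bond orders sum to 1 (valence 4) → 3 H
  atom 12: C, bond orders sum to 2 (valence 4) → 2 H
  atom 13: C, bond orders sum to 3 (valence 4) → 1 H
  atom 14: C, bond orders sum to 4 (valence 4) → 0 H
  atom 15: O, bond orders sum to 2 (valence 2) → 0 H
  atom 16: O, bond orders sum to 2 (valence 2) → 0 H
  atom 17: C, bond orders sum to 1 (valence 4) → 3 H
Totals → C:12, H:19, Cl:1, O:4.
In Hill order: C12H19ClO4.

C12H19ClO4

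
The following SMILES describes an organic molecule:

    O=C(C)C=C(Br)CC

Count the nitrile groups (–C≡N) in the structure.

Scan the SMILES for the nitrile motif — none present.
Groups that are present: 1 alkene, 1 ketone.

0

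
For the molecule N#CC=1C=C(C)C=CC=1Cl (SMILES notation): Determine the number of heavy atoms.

10

Every atom symbol written in the SMILES (organic subset) is one heavy atom; implicit H are not written.
Heavy atoms by element → C:8, Cl:1, N:1.
Total: 10.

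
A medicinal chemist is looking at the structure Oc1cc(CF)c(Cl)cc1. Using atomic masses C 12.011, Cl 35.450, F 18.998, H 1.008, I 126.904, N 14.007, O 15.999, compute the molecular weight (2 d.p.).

First, the molecular formula is C7H6ClFO (counting implicit H from valence).
  C: 7 × 12.011 = 84.077
  Cl: 1 × 35.450 = 35.450
  F: 1 × 18.998 = 18.998
  H: 6 × 1.008 = 6.048
  O: 1 × 15.999 = 15.999
Sum: 7×12.011 + 1×35.450 + 1×18.998 + 6×1.008 + 1×15.999 = 160.572 → 160.57 g/mol.

160.57 g/mol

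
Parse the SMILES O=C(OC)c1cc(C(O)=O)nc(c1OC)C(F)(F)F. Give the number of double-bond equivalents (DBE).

Molecular formula: C10H8F3NO5.
DoU = (2C + 2 + N − H − X) / 2, where X is the halogen count and O/S are ignored.
    = (2·10 + 2 + 1 − 8 − 3) / 2 = 12 / 2 = 6.

6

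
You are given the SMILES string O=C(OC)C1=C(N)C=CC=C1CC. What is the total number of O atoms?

2

Scan the SMILES for O atoms (remember two-letter symbols like Cl and Br are single atoms).
Oxygen count: 2.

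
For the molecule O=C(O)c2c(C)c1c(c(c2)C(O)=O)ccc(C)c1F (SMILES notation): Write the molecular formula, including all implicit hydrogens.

C14H11FO4

Walk through each heavy atom and fill implicit hydrogens from standard valence (C 4, N 3, O 2, S 2, halogen 1); for lowercase aromatic atoms, an aromatic c carries 1 H when it has two neighbours and 0 H with three, and aromatic n carries 0 H:
  atom 1: O, bond orders sum to 2 (valence 2) → 0 H
  atom 2: C, bond orders sum to 4 (valence 4) → 0 H
  atom 3: O, bond orders sum to 1 (valence 2) → 1 H
  atom 4: aromatic c, 3 neighbours → 0 H
  atom 5: aromatic c, 3 neighbours → 0 H
  atom 6: C, bond orders sum to 1 (valence 4) → 3 H
  atom 7: aromatic c, 3 neighbours → 0 H
  atom 8: aromatic c, 3 neighbours → 0 H
  atom 9: aromatic c, 3 neighbours → 0 H
  atom 10: aromatic c, 2 neighbours → 1 H
  atom 11: C, bond orders sum to 4 (valence 4) → 0 H
  atom 12: O, bond orders sum to 1 (valence 2) → 1 H
  atom 13: O, bond orders sum to 2 (valence 2) → 0 H
  atom 14: aromatic c, 2 neighbours → 1 H
  atom 15: aromatic c, 2 neighbours → 1 H
  atom 16: aromatic c, 3 neighbours → 0 H
  atom 17: C, bond orders sum to 1 (valence 4) → 3 H
  atom 18: aromatic c, 3 neighbours → 0 H
  atom 19: F (halogen, monovalent) → 0 H
Totals → C:14, H:11, F:1, O:4.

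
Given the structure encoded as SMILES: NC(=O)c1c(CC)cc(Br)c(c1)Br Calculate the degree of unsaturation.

Molecular formula: C9H9Br2NO.
DoU = (2C + 2 + N − H − X) / 2, where X is the halogen count and O/S are ignored.
    = (2·9 + 2 + 1 − 9 − 2) / 2 = 10 / 2 = 5.

5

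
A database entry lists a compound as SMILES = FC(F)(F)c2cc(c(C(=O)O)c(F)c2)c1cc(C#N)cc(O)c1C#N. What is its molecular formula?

Walk through each heavy atom and fill implicit hydrogens from standard valence (C 4, N 3, O 2, S 2, halogen 1); for lowercase aromatic atoms, an aromatic c carries 1 H when it has two neighbours and 0 H with three, and aromatic n carries 0 H:
  atom 1: F (halogen, monovalent) → 0 H
  atom 2: C, bond orders sum to 4 (valence 4) → 0 H
  atom 3: F (halogen, monovalent) → 0 H
  atom 4: F (halogen, monovalent) → 0 H
  atom 5: aromatic c, 3 neighbours → 0 H
  atom 6: aromatic c, 2 neighbours → 1 H
  atom 7: aromatic c, 3 neighbours → 0 H
  atom 8: aromatic c, 3 neighbours → 0 H
  atom 9: C, bond orders sum to 4 (valence 4) → 0 H
  atom 10: O, bond orders sum to 2 (valence 2) → 0 H
  atom 11: O, bond orders sum to 1 (valence 2) → 1 H
  atom 12: aromatic c, 3 neighbours → 0 H
  atom 13: F (halogen, monovalent) → 0 H
  atom 14: aromatic c, 2 neighbours → 1 H
  atom 15: aromatic c, 3 neighbours → 0 H
  atom 16: aromatic c, 2 neighbours → 1 H
  atom 17: aromatic c, 3 neighbours → 0 H
  atom 18: C, bond orders sum to 4 (valence 4) → 0 H
  atom 19: N, bond orders sum to 3 (valence 3) → 0 H
  atom 20: aromatic c, 2 neighbours → 1 H
  atom 21: aromatic c, 3 neighbours → 0 H
  atom 22: O, bond orders sum to 1 (valence 2) → 1 H
  atom 23: aromatic c, 3 neighbours → 0 H
  atom 24: C, bond orders sum to 4 (valence 4) → 0 H
  atom 25: N, bond orders sum to 3 (valence 3) → 0 H
Totals → C:16, H:6, F:4, N:2, O:3.

C16H6F4N2O3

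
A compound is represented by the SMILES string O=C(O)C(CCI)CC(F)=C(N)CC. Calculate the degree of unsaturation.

2

Degree of unsaturation = (number of rings) + (number of π bonds).
Ring closures in the SMILES: 0.
π bonds: 2 double bonds (each 1 DoU) → 2 DoU from unsaturation.
Total DoU = 0 + 2 = 2.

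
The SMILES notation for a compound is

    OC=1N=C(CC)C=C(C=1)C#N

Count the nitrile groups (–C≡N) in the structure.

1

The nitrile motif appears at heavy-atom position 10 in the SMILES.
Other groups present: 1 hydroxyl.
Nitrile count: 1.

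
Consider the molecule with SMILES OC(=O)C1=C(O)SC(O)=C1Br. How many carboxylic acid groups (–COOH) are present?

The carboxylic acid motif appears at heavy-atom position 2 in the SMILES.
Other groups present: 2 hydroxyl.
Carboxylic acid count: 1.

1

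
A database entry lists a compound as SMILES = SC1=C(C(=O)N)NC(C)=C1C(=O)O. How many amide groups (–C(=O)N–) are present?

The amide motif appears at heavy-atom position 4 in the SMILES.
Other groups present: 1 carboxylic acid, 1 thiol.
Amide count: 1.

1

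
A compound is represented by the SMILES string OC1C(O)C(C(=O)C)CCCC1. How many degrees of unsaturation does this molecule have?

2

Molecular formula: C9H16O3.
DoU = (2C + 2 + N − H − X) / 2, where X is the halogen count and O/S are ignored.
    = (2·9 + 2 + 0 − 16 − 0) / 2 = 4 / 2 = 2.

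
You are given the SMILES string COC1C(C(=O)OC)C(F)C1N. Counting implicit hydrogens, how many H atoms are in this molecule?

12

Walk through each heavy atom and fill implicit hydrogens from standard valence (C 4, N 3, O 2, S 2, halogen 1):
  atom 1: C, bond orders sum to 1 (valence 4) → 3 H
  atom 2: O, bond orders sum to 2 (valence 2) → 0 H
  atom 3: C, bond orders sum to 3 (valence 4) → 1 H
  atom 4: C, bond orders sum to 3 (valence 4) → 1 H
  atom 5: C, bond orders sum to 4 (valence 4) → 0 H
  atom 6: O, bond orders sum to 2 (valence 2) → 0 H
  atom 7: O, bond orders sum to 2 (valence 2) → 0 H
  atom 8: C, bond orders sum to 1 (valence 4) → 3 H
  atom 9: C, bond orders sum to 3 (valence 4) → 1 H
  atom 10: F (halogen, monovalent) → 0 H
  atom 11: C, bond orders sum to 3 (valence 4) → 1 H
  atom 12: N, bond orders sum to 1 (valence 3) → 2 H
Total hydrogens: 12.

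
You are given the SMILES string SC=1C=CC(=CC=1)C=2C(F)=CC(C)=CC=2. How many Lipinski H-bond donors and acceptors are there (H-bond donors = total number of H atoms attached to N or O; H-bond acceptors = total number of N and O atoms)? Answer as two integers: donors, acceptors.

0, 0

Donors: find every N or O and count the H atoms it carries.
  (no N or O atoms present)
Lipinski HBD = 0.
Acceptors: N atoms = 0, O atoms = 0 → HBA = 0.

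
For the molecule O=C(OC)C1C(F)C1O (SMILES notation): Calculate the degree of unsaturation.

2

Degree of unsaturation = (number of rings) + (number of π bonds).
Ring closures in the SMILES: 1.
π bonds: 1 double bond (each 1 DoU) → 1 DoU from unsaturation.
Total DoU = 1 + 1 = 2.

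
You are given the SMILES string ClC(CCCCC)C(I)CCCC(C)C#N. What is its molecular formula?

C13H23ClIN

Walk through each heavy atom and fill implicit hydrogens from standard valence (C 4, N 3, O 2, S 2, halogen 1):
  atom 1: Cl (halogen, monovalent) → 0 H
  atom 2: C, bond orders sum to 3 (valence 4) → 1 H
  atom 3: C, bond orders sum to 2 (valence 4) → 2 H
  atom 4: C, bond orders sum to 2 (valence 4) → 2 H
  atom 5: C, bond orders sum to 2 (valence 4) → 2 H
  atom 6: C, bond orders sum to 2 (valence 4) → 2 H
  atom 7: C, bond orders sum to 1 (valence 4) → 3 H
  atom 8: C, bond orders sum to 3 (valence 4) → 1 H
  atom 9: I (halogen, monovalent) → 0 H
  atom 10: C, bond orders sum to 2 (valence 4) → 2 H
  atom 11: C, bond orders sum to 2 (valence 4) → 2 H
  atom 12: C, bond orders sum to 2 (valence 4) → 2 H
  atom 13: C, bond orders sum to 3 (valence 4) → 1 H
  atom 14: C, bond orders sum to 1 (valence 4) → 3 H
  atom 15: C, bond orders sum to 4 (valence 4) → 0 H
  atom 16: N, bond orders sum to 3 (valence 3) → 0 H
Totals → C:13, H:23, Cl:1, I:1, N:1.
In Hill order: C13H23ClIN.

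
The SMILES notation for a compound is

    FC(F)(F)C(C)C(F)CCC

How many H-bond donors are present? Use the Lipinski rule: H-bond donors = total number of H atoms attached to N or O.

Donors: find every N or O and count the H atoms it carries.
  (no N or O atoms present)
Lipinski HBD = 0.

0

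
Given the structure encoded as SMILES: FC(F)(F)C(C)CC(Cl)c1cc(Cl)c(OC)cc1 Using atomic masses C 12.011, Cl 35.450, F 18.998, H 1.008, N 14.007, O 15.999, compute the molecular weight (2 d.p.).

301.13 g/mol

First, the molecular formula is C12H13Cl2F3O (counting implicit H from valence).
  C: 12 × 12.011 = 144.132
  Cl: 2 × 35.450 = 70.900
  F: 3 × 18.998 = 56.994
  H: 13 × 1.008 = 13.104
  O: 1 × 15.999 = 15.999
Sum: 12×12.011 + 2×35.450 + 3×18.998 + 13×1.008 + 1×15.999 = 301.129 → 301.13 g/mol.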